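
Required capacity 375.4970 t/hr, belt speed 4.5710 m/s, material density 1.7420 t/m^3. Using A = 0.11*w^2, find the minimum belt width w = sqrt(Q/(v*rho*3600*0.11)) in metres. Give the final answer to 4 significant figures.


A_req = 375.4970 / (4.5710 * 1.7420 * 3600) = 0.0130992 m^2
w = sqrt(0.0130992 / 0.11)
w = 0.3451 m


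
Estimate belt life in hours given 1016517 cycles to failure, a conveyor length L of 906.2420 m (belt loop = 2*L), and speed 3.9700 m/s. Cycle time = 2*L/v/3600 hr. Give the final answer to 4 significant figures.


cycle_time = 2 * 906.2420 / 3.9700 / 3600 = 0.126818 hr
life = 1016517 * 0.126818 = 128900 hours


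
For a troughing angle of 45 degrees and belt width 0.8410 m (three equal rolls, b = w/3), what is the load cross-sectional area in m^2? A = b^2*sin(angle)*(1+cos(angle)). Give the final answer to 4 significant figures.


b = 0.8410/3 = 0.280333 m
A = 0.280333^2 * sin(45 deg) * (1 + cos(45 deg))
A = 0.09486 m^2


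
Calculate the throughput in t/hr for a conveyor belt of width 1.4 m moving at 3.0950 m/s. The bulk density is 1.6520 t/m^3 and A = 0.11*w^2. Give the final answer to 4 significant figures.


A = 0.11 * 1.4^2 = 0.2156 m^2
C = 0.2156 * 3.0950 * 1.6520 * 3600
C = 3968 t/hr


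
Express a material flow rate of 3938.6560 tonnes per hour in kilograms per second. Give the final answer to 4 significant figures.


m_dot = 3938.6560 * 1000 / 3600
m_dot = 1094 kg/s


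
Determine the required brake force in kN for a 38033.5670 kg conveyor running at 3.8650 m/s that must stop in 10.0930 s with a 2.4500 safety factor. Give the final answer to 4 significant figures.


F = 38033.5670 * 3.8650 / 10.0930 * 2.4500 / 1000
F = 35.68 kN


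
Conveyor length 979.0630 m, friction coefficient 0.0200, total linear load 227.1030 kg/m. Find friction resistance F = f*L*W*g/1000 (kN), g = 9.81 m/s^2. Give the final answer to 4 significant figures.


F = 0.0200 * 979.0630 * 227.1030 * 9.81 / 1000
F = 43.62 kN


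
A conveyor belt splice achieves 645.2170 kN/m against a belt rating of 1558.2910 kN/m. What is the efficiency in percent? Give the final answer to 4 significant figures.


Eff = 645.2170 / 1558.2910 * 100
Eff = 41.41 %


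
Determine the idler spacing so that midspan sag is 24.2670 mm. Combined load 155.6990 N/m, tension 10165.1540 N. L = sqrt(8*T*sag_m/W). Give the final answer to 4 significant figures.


sag = 24.2670/1000 = 0.024267 m
L = sqrt(8 * 10165.1540 * 0.024267 / 155.6990)
L = 3.560 m


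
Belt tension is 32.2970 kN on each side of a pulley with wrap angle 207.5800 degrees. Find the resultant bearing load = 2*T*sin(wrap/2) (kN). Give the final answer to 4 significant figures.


F = 2 * 32.2970 * sin(207.5800/2 deg)
F = 62.73 kN


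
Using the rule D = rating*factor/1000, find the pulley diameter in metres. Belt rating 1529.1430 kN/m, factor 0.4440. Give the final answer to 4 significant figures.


D = 1529.1430 * 0.4440 / 1000
D = 0.6789 m


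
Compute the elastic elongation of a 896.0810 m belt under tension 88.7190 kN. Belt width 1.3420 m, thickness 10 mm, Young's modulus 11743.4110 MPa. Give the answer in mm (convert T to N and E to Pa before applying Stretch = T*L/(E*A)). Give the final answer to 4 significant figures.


A = 1.3420 * 0.01 = 0.01342 m^2
Stretch = 88.7190*1000 * 896.0810 / (11743.4110e6 * 0.01342) * 1000
Stretch = 504.4 mm


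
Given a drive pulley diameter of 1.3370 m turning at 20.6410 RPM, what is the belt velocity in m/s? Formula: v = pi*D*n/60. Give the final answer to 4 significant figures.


v = pi * 1.3370 * 20.6410 / 60
v = 1.445 m/s


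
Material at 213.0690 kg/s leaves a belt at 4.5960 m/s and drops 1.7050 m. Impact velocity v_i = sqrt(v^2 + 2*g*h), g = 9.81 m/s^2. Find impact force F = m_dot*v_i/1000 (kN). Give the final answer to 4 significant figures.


v_i = sqrt(4.5960^2 + 2*9.81*1.7050) = 7.38751 m/s
F = 213.0690 * 7.38751 / 1000
F = 1.574 kN


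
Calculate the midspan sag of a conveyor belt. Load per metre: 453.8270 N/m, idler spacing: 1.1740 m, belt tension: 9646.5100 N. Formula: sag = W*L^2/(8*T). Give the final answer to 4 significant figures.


sag = 453.8270 * 1.1740^2 / (8 * 9646.5100)
sag = 0.008105 m


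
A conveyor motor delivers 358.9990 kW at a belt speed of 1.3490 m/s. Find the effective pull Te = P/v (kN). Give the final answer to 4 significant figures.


Te = P / v = 358.9990 / 1.3490
Te = 266.1 kN


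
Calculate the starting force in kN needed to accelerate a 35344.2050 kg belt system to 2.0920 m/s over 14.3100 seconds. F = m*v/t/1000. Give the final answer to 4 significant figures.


F = 35344.2050 * 2.0920 / 14.3100 / 1000
F = 5.167 kN


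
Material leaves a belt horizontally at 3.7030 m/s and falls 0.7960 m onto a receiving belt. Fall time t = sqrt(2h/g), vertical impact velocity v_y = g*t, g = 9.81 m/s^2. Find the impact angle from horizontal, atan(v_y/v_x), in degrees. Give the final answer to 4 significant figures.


t = sqrt(2*0.7960/9.81) = 0.402844 s
v_y = 9.81 * 0.402844 = 3.9519 m/s
angle = atan(3.9519 / 3.7030) = 46.86 deg


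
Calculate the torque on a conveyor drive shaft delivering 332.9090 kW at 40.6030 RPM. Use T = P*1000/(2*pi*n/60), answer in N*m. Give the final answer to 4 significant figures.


omega = 2*pi*40.6030/60 = 4.25194 rad/s
T = 332.9090*1000 / 4.25194
T = 78300 N*m


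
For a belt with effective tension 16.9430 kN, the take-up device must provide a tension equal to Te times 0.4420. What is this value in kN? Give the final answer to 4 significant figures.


T_tu = 16.9430 * 0.4420
T_tu = 7.489 kN


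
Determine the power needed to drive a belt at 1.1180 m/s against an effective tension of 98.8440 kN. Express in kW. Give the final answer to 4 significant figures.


P = Te * v = 98.8440 * 1.1180
P = 110.5 kW


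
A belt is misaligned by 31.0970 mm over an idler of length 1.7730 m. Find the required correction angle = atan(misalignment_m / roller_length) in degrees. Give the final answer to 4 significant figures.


misalign_m = 31.0970 / 1000 = 0.031097 m
angle = atan(0.031097 / 1.7730)
angle = 1.005 deg


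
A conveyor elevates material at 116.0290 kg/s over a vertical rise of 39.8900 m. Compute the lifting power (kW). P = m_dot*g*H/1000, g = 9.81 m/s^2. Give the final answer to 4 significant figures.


P = 116.0290 * 9.81 * 39.8900 / 1000
P = 45.40 kW


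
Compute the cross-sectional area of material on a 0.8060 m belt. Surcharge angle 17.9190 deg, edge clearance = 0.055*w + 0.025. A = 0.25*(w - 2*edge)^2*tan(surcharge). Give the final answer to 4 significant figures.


edge = 0.055*0.8060 + 0.025 = 0.06933 m
ew = 0.8060 - 2*0.06933 = 0.66734 m
A = 0.25 * 0.66734^2 * tan(17.9190 deg)
A = 0.03600 m^2


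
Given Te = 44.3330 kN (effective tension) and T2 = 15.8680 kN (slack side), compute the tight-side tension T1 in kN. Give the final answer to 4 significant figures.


T1 = Te + T2 = 44.3330 + 15.8680
T1 = 60.20 kN


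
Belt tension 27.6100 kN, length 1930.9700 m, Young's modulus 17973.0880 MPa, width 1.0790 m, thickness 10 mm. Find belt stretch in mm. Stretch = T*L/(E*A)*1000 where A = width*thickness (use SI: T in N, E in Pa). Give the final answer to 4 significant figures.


A = 1.0790 * 0.01 = 0.01079 m^2
Stretch = 27.6100*1000 * 1930.9700 / (17973.0880e6 * 0.01079) * 1000
Stretch = 274.9 mm


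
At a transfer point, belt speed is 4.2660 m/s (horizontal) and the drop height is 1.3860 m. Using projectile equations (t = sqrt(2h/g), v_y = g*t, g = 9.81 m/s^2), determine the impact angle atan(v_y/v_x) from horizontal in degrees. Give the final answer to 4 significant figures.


t = sqrt(2*1.3860/9.81) = 0.531572 s
v_y = 9.81 * 0.531572 = 5.21472 m/s
angle = atan(5.21472 / 4.2660) = 50.71 deg


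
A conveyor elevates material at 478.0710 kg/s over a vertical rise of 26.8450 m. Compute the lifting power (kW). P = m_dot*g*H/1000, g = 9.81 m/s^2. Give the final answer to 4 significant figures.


P = 478.0710 * 9.81 * 26.8450 / 1000
P = 125.9 kW


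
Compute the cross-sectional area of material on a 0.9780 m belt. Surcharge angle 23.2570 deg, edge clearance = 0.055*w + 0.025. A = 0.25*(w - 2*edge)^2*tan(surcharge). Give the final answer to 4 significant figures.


edge = 0.055*0.9780 + 0.025 = 0.07879 m
ew = 0.9780 - 2*0.07879 = 0.82042 m
A = 0.25 * 0.82042^2 * tan(23.2570 deg)
A = 0.07232 m^2


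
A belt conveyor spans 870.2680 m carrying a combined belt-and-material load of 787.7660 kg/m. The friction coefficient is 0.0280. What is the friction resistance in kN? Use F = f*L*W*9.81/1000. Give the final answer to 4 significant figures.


F = 0.0280 * 870.2680 * 787.7660 * 9.81 / 1000
F = 188.3 kN


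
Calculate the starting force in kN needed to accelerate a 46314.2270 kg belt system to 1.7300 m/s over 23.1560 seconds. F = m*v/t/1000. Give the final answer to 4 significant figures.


F = 46314.2270 * 1.7300 / 23.1560 / 1000
F = 3.460 kN


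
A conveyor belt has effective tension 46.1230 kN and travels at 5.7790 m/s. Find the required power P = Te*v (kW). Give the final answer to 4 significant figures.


P = Te * v = 46.1230 * 5.7790
P = 266.5 kW


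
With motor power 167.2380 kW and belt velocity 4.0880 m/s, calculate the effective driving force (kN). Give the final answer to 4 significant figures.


Te = P / v = 167.2380 / 4.0880
Te = 40.91 kN


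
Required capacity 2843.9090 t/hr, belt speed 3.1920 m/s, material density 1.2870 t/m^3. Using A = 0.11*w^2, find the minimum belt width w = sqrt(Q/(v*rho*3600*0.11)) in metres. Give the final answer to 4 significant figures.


A_req = 2843.9090 / (3.1920 * 1.2870 * 3600) = 0.192297 m^2
w = sqrt(0.192297 / 0.11)
w = 1.322 m


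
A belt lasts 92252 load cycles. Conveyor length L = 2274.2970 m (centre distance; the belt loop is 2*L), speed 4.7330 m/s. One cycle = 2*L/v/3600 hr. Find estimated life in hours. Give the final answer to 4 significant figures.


cycle_time = 2 * 2274.2970 / 4.7330 / 3600 = 0.266955 hr
life = 92252 * 0.266955 = 24630 hours


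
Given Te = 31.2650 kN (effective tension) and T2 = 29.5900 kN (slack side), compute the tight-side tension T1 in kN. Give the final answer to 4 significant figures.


T1 = Te + T2 = 31.2650 + 29.5900
T1 = 60.86 kN


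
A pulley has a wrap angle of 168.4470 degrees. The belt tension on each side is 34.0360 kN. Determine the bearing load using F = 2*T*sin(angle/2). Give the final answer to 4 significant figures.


F = 2 * 34.0360 * sin(168.4470/2 deg)
F = 67.73 kN


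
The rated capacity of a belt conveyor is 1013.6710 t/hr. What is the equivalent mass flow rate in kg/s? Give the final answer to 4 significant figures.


m_dot = 1013.6710 * 1000 / 3600
m_dot = 281.6 kg/s


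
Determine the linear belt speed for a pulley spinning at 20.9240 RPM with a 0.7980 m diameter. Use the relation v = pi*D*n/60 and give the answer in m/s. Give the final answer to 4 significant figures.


v = pi * 0.7980 * 20.9240 / 60
v = 0.8743 m/s


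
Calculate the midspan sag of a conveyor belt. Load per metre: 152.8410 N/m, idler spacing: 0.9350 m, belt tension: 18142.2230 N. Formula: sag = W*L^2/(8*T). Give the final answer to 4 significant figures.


sag = 152.8410 * 0.9350^2 / (8 * 18142.2230)
sag = 0.0009206 m


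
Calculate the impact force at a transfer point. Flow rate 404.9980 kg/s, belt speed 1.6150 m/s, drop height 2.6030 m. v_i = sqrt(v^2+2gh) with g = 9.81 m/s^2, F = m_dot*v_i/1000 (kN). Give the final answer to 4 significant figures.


v_i = sqrt(1.6150^2 + 2*9.81*2.6030) = 7.3266 m/s
F = 404.9980 * 7.3266 / 1000
F = 2.967 kN


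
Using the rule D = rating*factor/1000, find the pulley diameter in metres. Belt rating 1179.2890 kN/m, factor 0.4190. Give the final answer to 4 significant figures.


D = 1179.2890 * 0.4190 / 1000
D = 0.4941 m


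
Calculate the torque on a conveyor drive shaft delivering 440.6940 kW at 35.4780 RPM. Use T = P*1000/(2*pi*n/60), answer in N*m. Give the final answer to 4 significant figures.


omega = 2*pi*35.4780/60 = 3.71525 rad/s
T = 440.6940*1000 / 3.71525
T = 118600 N*m


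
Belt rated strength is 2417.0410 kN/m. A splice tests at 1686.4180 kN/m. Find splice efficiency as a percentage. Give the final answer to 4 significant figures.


Eff = 1686.4180 / 2417.0410 * 100
Eff = 69.77 %


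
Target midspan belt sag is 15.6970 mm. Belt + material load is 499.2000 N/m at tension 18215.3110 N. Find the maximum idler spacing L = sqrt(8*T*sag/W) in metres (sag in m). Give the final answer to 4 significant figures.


sag = 15.6970/1000 = 0.015697 m
L = sqrt(8 * 18215.3110 * 0.015697 / 499.2000)
L = 2.141 m


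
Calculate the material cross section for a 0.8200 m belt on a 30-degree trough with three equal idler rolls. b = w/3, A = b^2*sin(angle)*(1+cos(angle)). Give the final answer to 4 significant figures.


b = 0.8200/3 = 0.273333 m
A = 0.273333^2 * sin(30 deg) * (1 + cos(30 deg))
A = 0.06971 m^2


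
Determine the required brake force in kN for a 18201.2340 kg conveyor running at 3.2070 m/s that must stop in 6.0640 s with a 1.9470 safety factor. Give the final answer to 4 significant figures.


F = 18201.2340 * 3.2070 / 6.0640 * 1.9470 / 1000
F = 18.74 kN


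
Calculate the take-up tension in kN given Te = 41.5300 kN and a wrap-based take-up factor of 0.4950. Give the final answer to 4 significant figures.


T_tu = 41.5300 * 0.4950
T_tu = 20.56 kN


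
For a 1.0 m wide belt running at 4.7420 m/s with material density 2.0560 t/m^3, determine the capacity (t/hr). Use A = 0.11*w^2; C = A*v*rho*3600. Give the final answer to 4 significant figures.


A = 0.11 * 1.0^2 = 0.11 m^2
C = 0.11 * 4.7420 * 2.0560 * 3600
C = 3861 t/hr


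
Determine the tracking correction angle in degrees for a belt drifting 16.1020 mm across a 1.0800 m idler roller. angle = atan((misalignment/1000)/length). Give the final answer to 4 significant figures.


misalign_m = 16.1020 / 1000 = 0.016102 m
angle = atan(0.016102 / 1.0800)
angle = 0.8542 deg


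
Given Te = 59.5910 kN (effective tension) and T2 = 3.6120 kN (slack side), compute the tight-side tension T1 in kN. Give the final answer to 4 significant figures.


T1 = Te + T2 = 59.5910 + 3.6120
T1 = 63.20 kN


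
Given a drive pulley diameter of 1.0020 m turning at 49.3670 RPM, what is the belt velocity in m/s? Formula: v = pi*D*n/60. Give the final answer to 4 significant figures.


v = pi * 1.0020 * 49.3670 / 60
v = 2.590 m/s


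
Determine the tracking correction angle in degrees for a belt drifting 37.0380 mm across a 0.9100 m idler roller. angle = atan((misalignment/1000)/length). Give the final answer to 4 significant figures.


misalign_m = 37.0380 / 1000 = 0.037038 m
angle = atan(0.037038 / 0.9100)
angle = 2.331 deg


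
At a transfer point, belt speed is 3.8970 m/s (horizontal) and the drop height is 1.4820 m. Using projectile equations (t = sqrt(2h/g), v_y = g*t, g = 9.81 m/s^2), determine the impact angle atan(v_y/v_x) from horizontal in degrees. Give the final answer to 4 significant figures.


t = sqrt(2*1.4820/9.81) = 0.549673 s
v_y = 9.81 * 0.549673 = 5.39229 m/s
angle = atan(5.39229 / 3.8970) = 54.14 deg


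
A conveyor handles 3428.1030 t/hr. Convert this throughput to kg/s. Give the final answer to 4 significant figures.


m_dot = 3428.1030 * 1000 / 3600
m_dot = 952.3 kg/s


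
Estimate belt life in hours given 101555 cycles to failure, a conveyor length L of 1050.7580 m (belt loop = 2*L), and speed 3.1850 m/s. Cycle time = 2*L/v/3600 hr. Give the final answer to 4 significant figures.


cycle_time = 2 * 1050.7580 / 3.1850 / 3600 = 0.183282 hr
life = 101555 * 0.183282 = 18610 hours


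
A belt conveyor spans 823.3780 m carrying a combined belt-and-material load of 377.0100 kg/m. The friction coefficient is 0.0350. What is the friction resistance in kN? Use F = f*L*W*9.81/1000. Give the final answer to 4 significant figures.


F = 0.0350 * 823.3780 * 377.0100 * 9.81 / 1000
F = 106.6 kN


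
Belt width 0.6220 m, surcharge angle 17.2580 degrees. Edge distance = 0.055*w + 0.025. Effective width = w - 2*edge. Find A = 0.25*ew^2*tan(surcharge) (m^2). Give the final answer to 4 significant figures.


edge = 0.055*0.6220 + 0.025 = 0.05921 m
ew = 0.6220 - 2*0.05921 = 0.50358 m
A = 0.25 * 0.50358^2 * tan(17.2580 deg)
A = 0.01970 m^2


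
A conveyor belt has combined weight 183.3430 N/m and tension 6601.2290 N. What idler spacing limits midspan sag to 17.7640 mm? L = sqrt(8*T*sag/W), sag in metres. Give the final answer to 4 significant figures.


sag = 17.7640/1000 = 0.017764 m
L = sqrt(8 * 6601.2290 * 0.017764 / 183.3430)
L = 2.262 m


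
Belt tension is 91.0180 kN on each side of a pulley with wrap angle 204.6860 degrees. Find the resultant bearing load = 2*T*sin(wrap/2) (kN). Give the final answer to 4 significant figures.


F = 2 * 91.0180 * sin(204.6860/2 deg)
F = 177.8 kN


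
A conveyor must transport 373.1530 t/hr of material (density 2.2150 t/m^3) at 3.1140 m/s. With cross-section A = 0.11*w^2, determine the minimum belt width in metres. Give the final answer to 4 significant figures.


A_req = 373.1530 / (3.1140 * 2.2150 * 3600) = 0.0150277 m^2
w = sqrt(0.0150277 / 0.11)
w = 0.3696 m


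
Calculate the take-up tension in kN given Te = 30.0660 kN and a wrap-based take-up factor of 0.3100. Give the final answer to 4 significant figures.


T_tu = 30.0660 * 0.3100
T_tu = 9.320 kN


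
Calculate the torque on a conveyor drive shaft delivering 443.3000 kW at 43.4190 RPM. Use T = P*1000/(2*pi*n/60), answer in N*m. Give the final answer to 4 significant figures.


omega = 2*pi*43.4190/60 = 4.54683 rad/s
T = 443.3000*1000 / 4.54683
T = 97500 N*m


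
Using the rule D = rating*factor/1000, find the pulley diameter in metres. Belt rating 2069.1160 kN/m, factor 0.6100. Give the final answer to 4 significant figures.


D = 2069.1160 * 0.6100 / 1000
D = 1.262 m


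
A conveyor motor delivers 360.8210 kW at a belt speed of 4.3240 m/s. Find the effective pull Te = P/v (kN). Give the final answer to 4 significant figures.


Te = P / v = 360.8210 / 4.3240
Te = 83.45 kN


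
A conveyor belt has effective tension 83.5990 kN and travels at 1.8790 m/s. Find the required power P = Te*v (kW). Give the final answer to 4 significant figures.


P = Te * v = 83.5990 * 1.8790
P = 157.1 kW


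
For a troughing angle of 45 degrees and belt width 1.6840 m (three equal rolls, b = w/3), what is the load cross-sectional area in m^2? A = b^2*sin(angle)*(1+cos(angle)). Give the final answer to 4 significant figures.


b = 1.6840/3 = 0.561333 m
A = 0.561333^2 * sin(45 deg) * (1 + cos(45 deg))
A = 0.3804 m^2


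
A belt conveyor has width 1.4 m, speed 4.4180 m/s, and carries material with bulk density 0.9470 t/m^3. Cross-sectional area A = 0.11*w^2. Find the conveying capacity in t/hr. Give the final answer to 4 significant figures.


A = 0.11 * 1.4^2 = 0.2156 m^2
C = 0.2156 * 4.4180 * 0.9470 * 3600
C = 3247 t/hr


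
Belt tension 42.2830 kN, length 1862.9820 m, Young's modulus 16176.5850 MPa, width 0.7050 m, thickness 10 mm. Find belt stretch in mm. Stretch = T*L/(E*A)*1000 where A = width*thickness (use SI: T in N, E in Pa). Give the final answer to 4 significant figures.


A = 0.7050 * 0.01 = 0.00705 m^2
Stretch = 42.2830*1000 * 1862.9820 / (16176.5850e6 * 0.00705) * 1000
Stretch = 690.7 mm


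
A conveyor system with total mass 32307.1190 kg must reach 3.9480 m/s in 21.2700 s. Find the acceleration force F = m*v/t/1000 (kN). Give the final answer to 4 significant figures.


F = 32307.1190 * 3.9480 / 21.2700 / 1000
F = 5.997 kN


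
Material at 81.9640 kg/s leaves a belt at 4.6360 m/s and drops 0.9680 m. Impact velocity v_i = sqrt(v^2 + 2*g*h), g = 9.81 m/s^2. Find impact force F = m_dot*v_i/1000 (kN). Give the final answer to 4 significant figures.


v_i = sqrt(4.6360^2 + 2*9.81*0.9680) = 6.36276 m/s
F = 81.9640 * 6.36276 / 1000
F = 0.5215 kN


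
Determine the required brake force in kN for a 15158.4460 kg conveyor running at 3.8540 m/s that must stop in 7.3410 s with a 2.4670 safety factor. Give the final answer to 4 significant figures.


F = 15158.4460 * 3.8540 / 7.3410 * 2.4670 / 1000
F = 19.63 kN


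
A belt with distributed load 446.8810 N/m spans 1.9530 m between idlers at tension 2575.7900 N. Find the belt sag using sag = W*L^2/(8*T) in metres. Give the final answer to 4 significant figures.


sag = 446.8810 * 1.9530^2 / (8 * 2575.7900)
sag = 0.08272 m


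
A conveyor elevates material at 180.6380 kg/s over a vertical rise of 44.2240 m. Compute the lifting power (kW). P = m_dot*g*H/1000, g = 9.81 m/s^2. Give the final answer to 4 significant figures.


P = 180.6380 * 9.81 * 44.2240 / 1000
P = 78.37 kW


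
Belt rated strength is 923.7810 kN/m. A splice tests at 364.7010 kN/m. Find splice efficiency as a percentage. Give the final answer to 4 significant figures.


Eff = 364.7010 / 923.7810 * 100
Eff = 39.48 %


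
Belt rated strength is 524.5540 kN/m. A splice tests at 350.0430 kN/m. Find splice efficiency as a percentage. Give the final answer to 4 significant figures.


Eff = 350.0430 / 524.5540 * 100
Eff = 66.73 %


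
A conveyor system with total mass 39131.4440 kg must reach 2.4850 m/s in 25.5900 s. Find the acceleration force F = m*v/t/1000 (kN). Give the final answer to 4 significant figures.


F = 39131.4440 * 2.4850 / 25.5900 / 1000
F = 3.800 kN


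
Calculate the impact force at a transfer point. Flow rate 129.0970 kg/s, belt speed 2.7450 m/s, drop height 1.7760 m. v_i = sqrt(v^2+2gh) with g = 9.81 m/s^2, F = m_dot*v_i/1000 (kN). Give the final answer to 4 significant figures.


v_i = sqrt(2.7450^2 + 2*9.81*1.7760) = 6.51 m/s
F = 129.0970 * 6.51 / 1000
F = 0.8404 kN


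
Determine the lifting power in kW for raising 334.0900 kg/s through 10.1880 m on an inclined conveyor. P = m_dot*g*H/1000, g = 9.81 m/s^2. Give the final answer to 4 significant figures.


P = 334.0900 * 9.81 * 10.1880 / 1000
P = 33.39 kW


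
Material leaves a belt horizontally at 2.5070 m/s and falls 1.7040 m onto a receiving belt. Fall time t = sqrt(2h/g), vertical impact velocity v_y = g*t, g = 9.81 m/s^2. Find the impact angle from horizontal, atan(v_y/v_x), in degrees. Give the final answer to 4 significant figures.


t = sqrt(2*1.7040/9.81) = 0.589407 s
v_y = 9.81 * 0.589407 = 5.78208 m/s
angle = atan(5.78208 / 2.5070) = 66.56 deg


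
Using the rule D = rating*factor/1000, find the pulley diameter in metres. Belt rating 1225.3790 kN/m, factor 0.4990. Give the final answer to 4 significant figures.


D = 1225.3790 * 0.4990 / 1000
D = 0.6115 m


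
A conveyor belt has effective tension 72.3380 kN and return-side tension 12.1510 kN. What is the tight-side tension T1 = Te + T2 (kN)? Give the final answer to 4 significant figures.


T1 = Te + T2 = 72.3380 + 12.1510
T1 = 84.49 kN


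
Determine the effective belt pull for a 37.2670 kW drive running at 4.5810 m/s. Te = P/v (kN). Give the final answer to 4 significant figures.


Te = P / v = 37.2670 / 4.5810
Te = 8.135 kN


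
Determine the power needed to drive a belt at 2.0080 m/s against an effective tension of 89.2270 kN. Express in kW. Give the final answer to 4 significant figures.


P = Te * v = 89.2270 * 2.0080
P = 179.2 kW


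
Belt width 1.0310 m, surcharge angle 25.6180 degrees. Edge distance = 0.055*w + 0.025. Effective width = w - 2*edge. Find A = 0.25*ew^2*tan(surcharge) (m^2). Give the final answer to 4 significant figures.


edge = 0.055*1.0310 + 0.025 = 0.081705 m
ew = 1.0310 - 2*0.081705 = 0.86759 m
A = 0.25 * 0.86759^2 * tan(25.6180 deg)
A = 0.09023 m^2


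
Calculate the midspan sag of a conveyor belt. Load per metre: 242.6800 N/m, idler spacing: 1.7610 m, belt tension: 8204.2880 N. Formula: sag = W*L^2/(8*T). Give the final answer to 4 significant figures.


sag = 242.6800 * 1.7610^2 / (8 * 8204.2880)
sag = 0.01147 m


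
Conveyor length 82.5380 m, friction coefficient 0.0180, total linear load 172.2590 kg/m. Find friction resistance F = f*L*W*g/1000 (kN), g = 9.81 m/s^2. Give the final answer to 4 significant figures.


F = 0.0180 * 82.5380 * 172.2590 * 9.81 / 1000
F = 2.511 kN


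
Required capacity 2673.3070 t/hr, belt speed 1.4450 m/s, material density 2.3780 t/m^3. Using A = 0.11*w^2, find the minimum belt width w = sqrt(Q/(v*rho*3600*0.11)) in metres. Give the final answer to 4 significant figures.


A_req = 2673.3070 / (1.4450 * 2.3780 * 3600) = 0.216106 m^2
w = sqrt(0.216106 / 0.11)
w = 1.402 m


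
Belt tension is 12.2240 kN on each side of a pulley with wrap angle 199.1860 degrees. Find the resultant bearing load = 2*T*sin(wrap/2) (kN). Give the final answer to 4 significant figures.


F = 2 * 12.2240 * sin(199.1860/2 deg)
F = 24.11 kN


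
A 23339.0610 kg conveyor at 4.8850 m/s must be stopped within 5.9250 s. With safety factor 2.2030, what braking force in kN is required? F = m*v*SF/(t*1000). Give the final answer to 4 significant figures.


F = 23339.0610 * 4.8850 / 5.9250 * 2.2030 / 1000
F = 42.39 kN


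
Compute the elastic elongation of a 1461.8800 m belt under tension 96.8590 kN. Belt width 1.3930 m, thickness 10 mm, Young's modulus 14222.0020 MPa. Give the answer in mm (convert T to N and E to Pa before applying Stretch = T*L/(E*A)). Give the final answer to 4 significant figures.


A = 1.3930 * 0.01 = 0.01393 m^2
Stretch = 96.8590*1000 * 1461.8800 / (14222.0020e6 * 0.01393) * 1000
Stretch = 714.7 mm


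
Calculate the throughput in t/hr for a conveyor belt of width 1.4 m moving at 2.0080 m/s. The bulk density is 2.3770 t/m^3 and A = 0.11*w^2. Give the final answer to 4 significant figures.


A = 0.11 * 1.4^2 = 0.2156 m^2
C = 0.2156 * 2.0080 * 2.3770 * 3600
C = 3705 t/hr


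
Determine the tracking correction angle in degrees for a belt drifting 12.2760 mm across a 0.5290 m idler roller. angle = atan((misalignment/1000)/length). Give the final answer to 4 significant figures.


misalign_m = 12.2760 / 1000 = 0.012276 m
angle = atan(0.012276 / 0.5290)
angle = 1.329 deg


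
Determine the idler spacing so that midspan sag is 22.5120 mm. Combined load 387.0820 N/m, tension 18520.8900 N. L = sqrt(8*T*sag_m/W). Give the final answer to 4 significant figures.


sag = 22.5120/1000 = 0.022512 m
L = sqrt(8 * 18520.8900 * 0.022512 / 387.0820)
L = 2.935 m


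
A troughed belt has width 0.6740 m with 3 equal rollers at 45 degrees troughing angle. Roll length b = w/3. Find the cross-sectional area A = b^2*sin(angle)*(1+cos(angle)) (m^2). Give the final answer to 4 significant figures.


b = 0.6740/3 = 0.224667 m
A = 0.224667^2 * sin(45 deg) * (1 + cos(45 deg))
A = 0.06093 m^2


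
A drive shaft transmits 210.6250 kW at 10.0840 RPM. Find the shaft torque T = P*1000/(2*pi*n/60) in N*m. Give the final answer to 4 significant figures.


omega = 2*pi*10.0840/60 = 1.05599 rad/s
T = 210.6250*1000 / 1.05599
T = 199500 N*m


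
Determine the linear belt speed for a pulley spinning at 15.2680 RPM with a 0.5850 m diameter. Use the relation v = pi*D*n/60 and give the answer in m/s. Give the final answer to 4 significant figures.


v = pi * 0.5850 * 15.2680 / 60
v = 0.4677 m/s


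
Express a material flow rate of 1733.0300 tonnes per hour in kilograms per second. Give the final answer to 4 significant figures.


m_dot = 1733.0300 * 1000 / 3600
m_dot = 481.4 kg/s


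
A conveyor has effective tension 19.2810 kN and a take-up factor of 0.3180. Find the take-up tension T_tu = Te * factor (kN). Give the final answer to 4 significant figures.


T_tu = 19.2810 * 0.3180
T_tu = 6.131 kN


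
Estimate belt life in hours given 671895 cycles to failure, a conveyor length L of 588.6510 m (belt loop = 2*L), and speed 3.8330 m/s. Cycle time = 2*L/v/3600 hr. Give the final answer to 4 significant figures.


cycle_time = 2 * 588.6510 / 3.8330 / 3600 = 0.0853192 hr
life = 671895 * 0.0853192 = 57330 hours


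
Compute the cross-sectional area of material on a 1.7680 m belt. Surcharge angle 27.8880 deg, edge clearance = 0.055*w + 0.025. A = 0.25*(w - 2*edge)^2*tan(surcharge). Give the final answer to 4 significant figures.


edge = 0.055*1.7680 + 0.025 = 0.12224 m
ew = 1.7680 - 2*0.12224 = 1.52352 m
A = 0.25 * 1.52352^2 * tan(27.8880 deg)
A = 0.3071 m^2


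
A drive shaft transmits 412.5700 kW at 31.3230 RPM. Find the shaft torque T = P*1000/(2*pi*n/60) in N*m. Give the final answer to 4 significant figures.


omega = 2*pi*31.3230/60 = 3.28014 rad/s
T = 412.5700*1000 / 3.28014
T = 125800 N*m


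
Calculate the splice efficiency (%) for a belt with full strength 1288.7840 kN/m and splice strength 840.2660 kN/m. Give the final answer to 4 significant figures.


Eff = 840.2660 / 1288.7840 * 100
Eff = 65.20 %


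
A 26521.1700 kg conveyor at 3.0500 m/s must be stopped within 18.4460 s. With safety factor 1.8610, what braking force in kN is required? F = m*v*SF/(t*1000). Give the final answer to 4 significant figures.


F = 26521.1700 * 3.0500 / 18.4460 * 1.8610 / 1000
F = 8.161 kN


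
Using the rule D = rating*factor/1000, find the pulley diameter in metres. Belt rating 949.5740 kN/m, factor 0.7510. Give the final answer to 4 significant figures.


D = 949.5740 * 0.7510 / 1000
D = 0.7131 m


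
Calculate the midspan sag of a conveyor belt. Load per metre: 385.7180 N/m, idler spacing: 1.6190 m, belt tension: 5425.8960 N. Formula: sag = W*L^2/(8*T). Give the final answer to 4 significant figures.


sag = 385.7180 * 1.6190^2 / (8 * 5425.8960)
sag = 0.02329 m


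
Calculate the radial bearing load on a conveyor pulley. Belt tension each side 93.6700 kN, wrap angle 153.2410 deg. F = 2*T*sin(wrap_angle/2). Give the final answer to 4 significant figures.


F = 2 * 93.6700 * sin(153.2410/2 deg)
F = 182.3 kN


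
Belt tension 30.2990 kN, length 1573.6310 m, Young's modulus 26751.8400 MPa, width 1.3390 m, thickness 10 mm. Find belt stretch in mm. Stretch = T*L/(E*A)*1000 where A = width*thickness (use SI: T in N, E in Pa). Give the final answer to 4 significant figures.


A = 1.3390 * 0.01 = 0.01339 m^2
Stretch = 30.2990*1000 * 1573.6310 / (26751.8400e6 * 0.01339) * 1000
Stretch = 133.1 mm


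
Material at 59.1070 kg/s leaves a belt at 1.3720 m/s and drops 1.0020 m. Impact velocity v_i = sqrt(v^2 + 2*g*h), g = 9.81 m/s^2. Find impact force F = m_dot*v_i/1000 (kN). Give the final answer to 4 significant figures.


v_i = sqrt(1.3720^2 + 2*9.81*1.0020) = 4.6413 m/s
F = 59.1070 * 4.6413 / 1000
F = 0.2743 kN


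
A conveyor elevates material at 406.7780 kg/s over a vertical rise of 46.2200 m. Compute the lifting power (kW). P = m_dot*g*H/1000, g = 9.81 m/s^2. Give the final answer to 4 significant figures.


P = 406.7780 * 9.81 * 46.2200 / 1000
P = 184.4 kW


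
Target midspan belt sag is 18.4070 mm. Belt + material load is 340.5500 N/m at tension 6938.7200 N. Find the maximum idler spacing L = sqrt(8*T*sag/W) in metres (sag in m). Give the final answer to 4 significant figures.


sag = 18.4070/1000 = 0.018407 m
L = sqrt(8 * 6938.7200 * 0.018407 / 340.5500)
L = 1.732 m


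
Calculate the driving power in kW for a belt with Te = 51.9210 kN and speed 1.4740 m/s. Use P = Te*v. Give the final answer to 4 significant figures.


P = Te * v = 51.9210 * 1.4740
P = 76.53 kW


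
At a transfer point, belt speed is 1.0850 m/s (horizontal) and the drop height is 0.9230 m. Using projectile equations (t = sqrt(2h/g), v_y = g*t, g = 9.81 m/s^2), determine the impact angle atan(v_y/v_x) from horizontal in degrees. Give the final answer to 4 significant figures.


t = sqrt(2*0.9230/9.81) = 0.433792 s
v_y = 9.81 * 0.433792 = 4.2555 m/s
angle = atan(4.2555 / 1.0850) = 75.70 deg


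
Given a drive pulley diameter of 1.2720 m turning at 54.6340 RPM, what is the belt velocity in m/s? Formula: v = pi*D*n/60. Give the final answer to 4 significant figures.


v = pi * 1.2720 * 54.6340 / 60
v = 3.639 m/s


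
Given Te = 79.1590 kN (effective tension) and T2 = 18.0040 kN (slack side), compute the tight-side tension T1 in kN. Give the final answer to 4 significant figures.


T1 = Te + T2 = 79.1590 + 18.0040
T1 = 97.16 kN


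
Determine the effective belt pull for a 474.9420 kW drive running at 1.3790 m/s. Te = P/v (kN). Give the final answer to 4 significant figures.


Te = P / v = 474.9420 / 1.3790
Te = 344.4 kN


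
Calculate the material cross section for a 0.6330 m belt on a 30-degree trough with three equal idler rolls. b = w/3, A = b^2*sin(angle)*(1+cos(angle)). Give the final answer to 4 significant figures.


b = 0.6330/3 = 0.211 m
A = 0.211^2 * sin(30 deg) * (1 + cos(30 deg))
A = 0.04154 m^2


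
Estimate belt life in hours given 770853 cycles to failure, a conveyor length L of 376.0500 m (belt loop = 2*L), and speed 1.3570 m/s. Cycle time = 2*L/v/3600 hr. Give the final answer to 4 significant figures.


cycle_time = 2 * 376.0500 / 1.3570 / 3600 = 0.153955 hr
life = 770853 * 0.153955 = 118700 hours


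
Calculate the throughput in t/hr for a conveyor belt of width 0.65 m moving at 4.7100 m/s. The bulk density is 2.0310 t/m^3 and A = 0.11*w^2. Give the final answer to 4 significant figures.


A = 0.11 * 0.65^2 = 0.046475 m^2
C = 0.046475 * 4.7100 * 2.0310 * 3600
C = 1600 t/hr


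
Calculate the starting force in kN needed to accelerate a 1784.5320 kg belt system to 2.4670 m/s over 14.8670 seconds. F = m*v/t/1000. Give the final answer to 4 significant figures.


F = 1784.5320 * 2.4670 / 14.8670 / 1000
F = 0.2961 kN


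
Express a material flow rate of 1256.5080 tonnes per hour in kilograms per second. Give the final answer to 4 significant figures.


m_dot = 1256.5080 * 1000 / 3600
m_dot = 349.0 kg/s


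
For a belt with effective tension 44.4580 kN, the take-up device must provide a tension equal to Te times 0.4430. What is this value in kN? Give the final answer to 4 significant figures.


T_tu = 44.4580 * 0.4430
T_tu = 19.69 kN


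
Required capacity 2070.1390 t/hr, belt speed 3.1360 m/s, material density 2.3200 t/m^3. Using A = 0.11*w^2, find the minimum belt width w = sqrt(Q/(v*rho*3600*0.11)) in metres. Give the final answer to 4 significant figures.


A_req = 2070.1390 / (3.1360 * 2.3200 * 3600) = 0.0790375 m^2
w = sqrt(0.0790375 / 0.11)
w = 0.8477 m


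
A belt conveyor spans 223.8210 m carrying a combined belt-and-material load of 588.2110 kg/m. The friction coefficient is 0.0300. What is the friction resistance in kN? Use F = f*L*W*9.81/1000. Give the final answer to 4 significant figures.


F = 0.0300 * 223.8210 * 588.2110 * 9.81 / 1000
F = 38.75 kN


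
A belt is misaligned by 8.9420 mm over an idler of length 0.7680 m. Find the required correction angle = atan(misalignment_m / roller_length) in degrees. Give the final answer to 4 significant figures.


misalign_m = 8.9420 / 1000 = 0.008942 m
angle = atan(0.008942 / 0.7680)
angle = 0.6671 deg


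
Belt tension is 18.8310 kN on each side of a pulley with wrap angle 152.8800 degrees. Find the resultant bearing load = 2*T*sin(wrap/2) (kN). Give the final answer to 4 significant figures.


F = 2 * 18.8310 * sin(152.8800/2 deg)
F = 36.61 kN


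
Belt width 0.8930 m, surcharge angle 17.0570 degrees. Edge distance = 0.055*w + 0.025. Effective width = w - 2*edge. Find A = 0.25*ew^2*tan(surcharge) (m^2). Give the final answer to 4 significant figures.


edge = 0.055*0.8930 + 0.025 = 0.074115 m
ew = 0.8930 - 2*0.074115 = 0.74477 m
A = 0.25 * 0.74477^2 * tan(17.0570 deg)
A = 0.04255 m^2


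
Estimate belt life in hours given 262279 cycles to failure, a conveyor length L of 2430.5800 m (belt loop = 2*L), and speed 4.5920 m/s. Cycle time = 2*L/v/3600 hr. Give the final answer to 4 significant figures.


cycle_time = 2 * 2430.5800 / 4.5920 / 3600 = 0.29406 hr
life = 262279 * 0.29406 = 77130 hours


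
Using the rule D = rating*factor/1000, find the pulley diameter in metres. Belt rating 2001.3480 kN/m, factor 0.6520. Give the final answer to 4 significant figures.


D = 2001.3480 * 0.6520 / 1000
D = 1.305 m


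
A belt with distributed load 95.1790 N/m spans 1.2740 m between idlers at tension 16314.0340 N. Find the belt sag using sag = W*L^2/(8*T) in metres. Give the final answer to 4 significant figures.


sag = 95.1790 * 1.2740^2 / (8 * 16314.0340)
sag = 0.001184 m


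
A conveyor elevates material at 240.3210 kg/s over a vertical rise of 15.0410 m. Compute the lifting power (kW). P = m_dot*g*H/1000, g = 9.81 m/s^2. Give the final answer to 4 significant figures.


P = 240.3210 * 9.81 * 15.0410 / 1000
P = 35.46 kW


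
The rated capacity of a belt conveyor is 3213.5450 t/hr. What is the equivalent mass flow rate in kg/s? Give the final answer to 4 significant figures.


m_dot = 3213.5450 * 1000 / 3600
m_dot = 892.7 kg/s


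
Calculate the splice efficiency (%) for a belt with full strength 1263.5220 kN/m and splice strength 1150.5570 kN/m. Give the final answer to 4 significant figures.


Eff = 1150.5570 / 1263.5220 * 100
Eff = 91.06 %


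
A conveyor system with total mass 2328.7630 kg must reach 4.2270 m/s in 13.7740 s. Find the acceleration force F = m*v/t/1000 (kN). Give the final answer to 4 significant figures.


F = 2328.7630 * 4.2270 / 13.7740 / 1000
F = 0.7147 kN


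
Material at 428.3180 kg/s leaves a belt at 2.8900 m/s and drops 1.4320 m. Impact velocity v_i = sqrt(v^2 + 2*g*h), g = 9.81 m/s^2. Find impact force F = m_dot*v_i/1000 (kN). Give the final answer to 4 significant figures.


v_i = sqrt(2.8900^2 + 2*9.81*1.4320) = 6.03721 m/s
F = 428.3180 * 6.03721 / 1000
F = 2.586 kN


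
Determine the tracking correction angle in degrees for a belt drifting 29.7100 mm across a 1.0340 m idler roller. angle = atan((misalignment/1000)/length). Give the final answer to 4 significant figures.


misalign_m = 29.7100 / 1000 = 0.029710 m
angle = atan(0.029710 / 1.0340)
angle = 1.646 deg


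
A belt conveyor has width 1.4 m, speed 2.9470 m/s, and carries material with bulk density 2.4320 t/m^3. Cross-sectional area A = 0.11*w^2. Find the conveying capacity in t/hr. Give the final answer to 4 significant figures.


A = 0.11 * 1.4^2 = 0.2156 m^2
C = 0.2156 * 2.9470 * 2.4320 * 3600
C = 5563 t/hr


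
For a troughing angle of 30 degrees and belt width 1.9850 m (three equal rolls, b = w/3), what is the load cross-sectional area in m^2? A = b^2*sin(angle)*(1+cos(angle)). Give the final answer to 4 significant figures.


b = 1.9850/3 = 0.661667 m
A = 0.661667^2 * sin(30 deg) * (1 + cos(30 deg))
A = 0.4085 m^2


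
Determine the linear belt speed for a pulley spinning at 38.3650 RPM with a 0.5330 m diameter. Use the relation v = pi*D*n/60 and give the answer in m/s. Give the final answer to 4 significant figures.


v = pi * 0.5330 * 38.3650 / 60
v = 1.071 m/s


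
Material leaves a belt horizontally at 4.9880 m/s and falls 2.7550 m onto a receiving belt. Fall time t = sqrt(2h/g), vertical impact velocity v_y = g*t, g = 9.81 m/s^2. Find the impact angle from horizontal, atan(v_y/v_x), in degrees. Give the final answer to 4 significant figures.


t = sqrt(2*2.7550/9.81) = 0.749448 s
v_y = 9.81 * 0.749448 = 7.35208 m/s
angle = atan(7.35208 / 4.9880) = 55.85 deg


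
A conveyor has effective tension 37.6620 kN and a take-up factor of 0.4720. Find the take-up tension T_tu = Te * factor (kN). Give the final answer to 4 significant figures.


T_tu = 37.6620 * 0.4720
T_tu = 17.78 kN


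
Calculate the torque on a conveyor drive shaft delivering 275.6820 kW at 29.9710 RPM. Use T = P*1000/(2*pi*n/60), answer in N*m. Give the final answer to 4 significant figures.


omega = 2*pi*29.9710/60 = 3.13856 rad/s
T = 275.6820*1000 / 3.13856
T = 87840 N*m


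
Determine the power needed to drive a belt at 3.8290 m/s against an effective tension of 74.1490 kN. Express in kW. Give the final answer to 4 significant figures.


P = Te * v = 74.1490 * 3.8290
P = 283.9 kW
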